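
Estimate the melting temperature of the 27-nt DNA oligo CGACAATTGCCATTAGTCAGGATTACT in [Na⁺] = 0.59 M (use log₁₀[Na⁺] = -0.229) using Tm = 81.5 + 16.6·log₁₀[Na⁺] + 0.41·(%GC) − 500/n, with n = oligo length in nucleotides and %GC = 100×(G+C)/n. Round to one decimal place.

75.9°C

Length n = 27. Counting bases: T=8, C=6, A=8, G=5
G+C = 11, so %GC = 11/27 × 100 = 40.741%
Salt term: 16.6 × (-0.229) = -3.801
GC term: 0.41 × 40.741 = 16.704; length term: −500/27 = −18.519
Tm = 81.5 + (-3.801) + 16.704 − 18.519 = 75.884 → 75.9°C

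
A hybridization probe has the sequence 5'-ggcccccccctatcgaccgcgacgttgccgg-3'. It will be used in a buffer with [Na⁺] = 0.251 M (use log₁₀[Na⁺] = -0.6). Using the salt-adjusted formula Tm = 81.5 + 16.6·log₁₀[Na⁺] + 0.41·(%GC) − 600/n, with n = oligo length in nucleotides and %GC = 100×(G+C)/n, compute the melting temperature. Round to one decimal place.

83.9°C

Length n = 31. T=4, G=9, C=15, A=3
G+C = 24, so %GC = 24/31 × 100 = 77.419%
Salt term: 16.6 × (-0.6) = -9.96
GC term: 0.41 × 77.419 = 31.742; length term: −600/31 = −19.355
Tm = 81.5 + (-9.96) + 31.742 − 19.355 = 83.927 → 83.9°C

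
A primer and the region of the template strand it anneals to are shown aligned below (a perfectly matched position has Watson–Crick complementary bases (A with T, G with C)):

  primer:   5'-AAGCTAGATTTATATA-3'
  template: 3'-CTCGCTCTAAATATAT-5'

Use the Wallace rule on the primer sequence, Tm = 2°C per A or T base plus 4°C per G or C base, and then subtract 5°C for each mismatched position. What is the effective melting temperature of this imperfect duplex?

Primer base counts: A=7, T=6, G=2, C=1 → A+T=13, G+C=3
Perfect-match Tm = 2(13) + 4(3) = 26 + 12 = 38°C
Mismatches (positions where the bases are not complementary): 2 (at positions 1, 5)
Effective Tm = 38 − 2×5 = 38 − 10 = 28°C

28°C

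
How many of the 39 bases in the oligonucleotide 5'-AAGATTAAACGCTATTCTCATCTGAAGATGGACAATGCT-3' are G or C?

Counting bases: C=7, G=7, A=14, T=11
G+C = 7 + 7 = 14

14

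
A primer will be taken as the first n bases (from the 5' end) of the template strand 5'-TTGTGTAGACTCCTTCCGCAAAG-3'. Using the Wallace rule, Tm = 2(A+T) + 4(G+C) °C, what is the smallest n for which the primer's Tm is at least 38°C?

n = 13

First 12 bases: TTGTGTAGACTC → Tm = 34°C (< 38°C)
First 13 bases: TTGTGTAGACTCC → Tm = 38°C (≥ 38°C)
Since every base adds ≥2°C, Tm only increases with n, so the threshold is first crossed at n = 13.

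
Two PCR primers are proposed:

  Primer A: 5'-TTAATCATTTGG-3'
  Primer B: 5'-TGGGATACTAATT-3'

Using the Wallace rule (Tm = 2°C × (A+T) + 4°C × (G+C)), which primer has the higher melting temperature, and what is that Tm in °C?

Primer A: A+T=9, G+C=3 → Tm = 2(9)+4(3) = 30°C
Primer B: A+T=9, G+C=4 → Tm = 2(9)+4(4) = 34°C
30°C vs 34°C → primer B is higher.

Primer B, 34°C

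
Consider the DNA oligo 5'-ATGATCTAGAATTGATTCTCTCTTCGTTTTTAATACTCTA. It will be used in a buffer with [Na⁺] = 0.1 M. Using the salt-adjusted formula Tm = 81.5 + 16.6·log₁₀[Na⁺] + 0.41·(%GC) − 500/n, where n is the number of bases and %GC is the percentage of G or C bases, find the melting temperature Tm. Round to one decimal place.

Length n = 40. Counting bases: T=19, A=10, G=4, C=7
G+C = 11, so %GC = 11/40 × 100 = 27.5%
Salt term: 16.6 × (-1) = -16.6
GC term: 0.41 × 27.5 = 11.275; length term: −500/40 = −12.5
Tm = 81.5 + (-16.6) + 11.275 − 12.5 = 63.675 → 63.7°C

63.7°C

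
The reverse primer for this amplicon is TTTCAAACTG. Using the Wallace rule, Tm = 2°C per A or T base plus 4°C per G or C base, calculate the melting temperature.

26°C

Counting bases: G=1, A=3, T=4, C=2
AT pairs contribute 7, GC pairs contribute 3.
Tm = 2(7) + 4(3) = 14 + 12 = 26°C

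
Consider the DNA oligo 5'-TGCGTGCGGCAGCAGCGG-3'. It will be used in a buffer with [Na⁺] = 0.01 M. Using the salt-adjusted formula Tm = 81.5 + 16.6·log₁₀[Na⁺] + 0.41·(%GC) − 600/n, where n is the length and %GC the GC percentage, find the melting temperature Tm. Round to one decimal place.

46.9°C

Length n = 18. Counting bases: C=5, A=2, T=2, G=9
G+C = 14, so %GC = 14/18 × 100 = 77.778%
Salt term: 16.6 × (-2) = -33.2
GC term: 0.41 × 77.778 = 31.889; length term: −600/18 = −33.333
Tm = 81.5 + (-33.2) + 31.889 − 33.333 = 46.856 → 46.9°C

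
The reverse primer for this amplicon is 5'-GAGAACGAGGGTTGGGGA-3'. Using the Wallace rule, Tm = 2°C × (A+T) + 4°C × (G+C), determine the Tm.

58°C

Counting bases: T=2, A=5, G=10, C=1
AT pairs contribute 7, GC pairs contribute 11.
Tm = 4·11 + 2·7 = 44 + 14 = 58°C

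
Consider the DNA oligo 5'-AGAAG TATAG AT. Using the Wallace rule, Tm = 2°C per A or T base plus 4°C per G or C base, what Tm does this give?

30°C

Counting bases: G=3, C=0, A=6, T=3
AT pairs contribute 9, GC pairs contribute 3.
Tm = 4·3 + 2·9 = 12 + 18 = 30°C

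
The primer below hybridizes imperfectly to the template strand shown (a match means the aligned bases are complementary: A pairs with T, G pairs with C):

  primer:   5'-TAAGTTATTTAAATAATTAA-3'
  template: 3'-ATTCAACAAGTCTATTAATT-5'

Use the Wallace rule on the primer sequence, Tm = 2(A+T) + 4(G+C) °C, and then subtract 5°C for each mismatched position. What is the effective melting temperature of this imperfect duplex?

Primer base counts: A=10, T=9, G=1, C=0 → A+T=19, G+C=1
Perfect-match Tm = 2(19) + 4(1) = 38 + 4 = 42°C
Mismatches (positions where the bases are not complementary): 3 (at positions 7, 10, 12)
Effective Tm = 42 − 3×5 = 42 − 15 = 27°C

27°C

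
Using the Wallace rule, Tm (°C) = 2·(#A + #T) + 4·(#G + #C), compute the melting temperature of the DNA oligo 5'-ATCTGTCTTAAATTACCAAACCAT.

Scanning the sequence gives A=9, T=8, C=6, G=1.
A+T = 17, G+C = 7
Tm = 2×17 + 4×7 = 62°C

62°C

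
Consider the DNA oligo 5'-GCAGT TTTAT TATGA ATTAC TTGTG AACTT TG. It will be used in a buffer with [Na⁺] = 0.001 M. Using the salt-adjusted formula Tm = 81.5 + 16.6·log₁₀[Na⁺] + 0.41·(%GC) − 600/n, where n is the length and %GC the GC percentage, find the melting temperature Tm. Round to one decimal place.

Length n = 32. Scanning the sequence gives A=8, G=6, T=15, C=3.
G+C = 9, so %GC = 9/32 × 100 = 28.125%
Salt term: 16.6 × (-3) = -49.8
GC term: 0.41 × 28.125 = 11.531; length term: −600/32 = −18.75
Tm = 81.5 + (-49.8) + 11.531 − 18.75 = 24.481 → 24.5°C

24.5°C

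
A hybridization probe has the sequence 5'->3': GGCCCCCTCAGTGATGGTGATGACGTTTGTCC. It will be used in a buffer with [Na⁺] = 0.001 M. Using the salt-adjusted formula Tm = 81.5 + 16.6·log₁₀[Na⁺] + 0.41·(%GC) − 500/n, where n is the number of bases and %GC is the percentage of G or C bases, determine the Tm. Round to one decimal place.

40.4°C

Length n = 32. Base counts: A=4, G=10, T=9, C=9
G+C = 19, so %GC = 19/32 × 100 = 59.375%
Salt term: 16.6 × (-3) = -49.8
GC term: 0.41 × 59.375 = 24.344; length term: −500/32 = −15.625
Tm = 81.5 + (-49.8) + 24.344 − 15.625 = 40.419 → 40.4°C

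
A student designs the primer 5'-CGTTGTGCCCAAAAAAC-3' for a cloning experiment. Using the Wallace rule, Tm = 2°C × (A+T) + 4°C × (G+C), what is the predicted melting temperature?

A=6, C=5, T=3, G=3
So N_AT = 9 and N_GC = 8.
Tm = 2×9 + 4×8 = 50°C

50°C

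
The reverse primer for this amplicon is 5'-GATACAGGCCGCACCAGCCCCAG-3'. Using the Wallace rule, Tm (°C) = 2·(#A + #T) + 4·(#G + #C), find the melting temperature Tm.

78°C

G=6, C=10, T=1, A=6
AT pairs contribute 7, GC pairs contribute 16.
Tm = 2×7 + 4×16 = 78°C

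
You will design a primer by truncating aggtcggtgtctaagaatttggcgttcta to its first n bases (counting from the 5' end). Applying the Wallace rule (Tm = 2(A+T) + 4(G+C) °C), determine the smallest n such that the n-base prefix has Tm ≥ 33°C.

First 10 bases: AGGTCGGTGT → Tm = 32°C (< 33°C)
First 11 bases: AGGTCGGTGTC → Tm = 36°C (≥ 33°C)
Since every base adds ≥2°C, Tm only increases with n, so the threshold is first crossed at n = 11.

n = 11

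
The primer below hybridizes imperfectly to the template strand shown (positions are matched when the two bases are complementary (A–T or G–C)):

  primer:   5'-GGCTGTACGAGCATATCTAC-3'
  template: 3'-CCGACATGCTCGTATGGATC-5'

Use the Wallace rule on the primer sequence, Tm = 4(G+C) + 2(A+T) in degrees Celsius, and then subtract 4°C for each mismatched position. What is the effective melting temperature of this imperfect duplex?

Primer base counts: A=5, T=5, G=5, C=5 → A+T=10, G+C=10
Perfect-match Tm = 2(10) + 4(10) = 20 + 40 = 60°C
Mismatches (positions where the bases are not complementary): 2 (at positions 16, 20)
Effective Tm = 60 − 2×4 = 60 − 8 = 52°C

52°C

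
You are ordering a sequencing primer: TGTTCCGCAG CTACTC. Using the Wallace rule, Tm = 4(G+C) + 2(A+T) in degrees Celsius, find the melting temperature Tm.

T=5, G=3, A=2, C=6
AT pairs contribute 7, GC pairs contribute 9.
Tm = 2×7 + 4×9 = 50°C

50°C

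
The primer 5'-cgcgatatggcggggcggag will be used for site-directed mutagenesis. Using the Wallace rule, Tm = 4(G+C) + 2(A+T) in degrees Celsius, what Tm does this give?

70°C

Base counts: C=4, G=11, T=2, A=3
So N_AT = 5 and N_GC = 15.
Tm = 2(5) + 4(15) = 10 + 60 = 70°C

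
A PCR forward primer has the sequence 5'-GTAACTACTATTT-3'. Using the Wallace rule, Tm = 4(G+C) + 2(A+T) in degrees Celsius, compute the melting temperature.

Counting bases: C=2, G=1, T=6, A=4
So N_AT = 10 and N_GC = 3.
Tm = 2×10 + 4×3 = 32°C

32°C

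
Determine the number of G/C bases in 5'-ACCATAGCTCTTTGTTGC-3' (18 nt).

C=5, A=3, G=3, T=7
Total G or C: 3 + 5 = 8

8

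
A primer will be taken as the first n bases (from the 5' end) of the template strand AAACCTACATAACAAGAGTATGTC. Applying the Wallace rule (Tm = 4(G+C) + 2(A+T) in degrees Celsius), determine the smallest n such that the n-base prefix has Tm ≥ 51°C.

First 19 bases: AAACCTACATAACAAGAGT → Tm = 50°C (< 51°C)
First 20 bases: AAACCTACATAACAAGAGTA → Tm = 52°C (≥ 51°C)
Since every base adds ≥2°C, Tm only increases with n, so the threshold is first crossed at n = 20.

n = 20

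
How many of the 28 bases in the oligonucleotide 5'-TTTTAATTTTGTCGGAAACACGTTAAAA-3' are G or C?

7

Base counts: G=4, T=11, C=3, A=10
G+C = 4 + 3 = 7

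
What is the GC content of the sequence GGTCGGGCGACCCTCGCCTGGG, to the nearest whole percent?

Scanning the sequence gives C=8, T=3, A=1, G=10.
G+C = 10 + 8 = 18 out of 22 bases
%GC = 18/22 × 100 = 81.82% ≈ 82%

82%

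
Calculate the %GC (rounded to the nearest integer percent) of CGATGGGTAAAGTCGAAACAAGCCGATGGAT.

48%

C=5, T=5, A=11, G=10
G+C = 10 + 5 = 15 out of 31 bases
%GC = 15/31 × 100 = 48.39% ≈ 48%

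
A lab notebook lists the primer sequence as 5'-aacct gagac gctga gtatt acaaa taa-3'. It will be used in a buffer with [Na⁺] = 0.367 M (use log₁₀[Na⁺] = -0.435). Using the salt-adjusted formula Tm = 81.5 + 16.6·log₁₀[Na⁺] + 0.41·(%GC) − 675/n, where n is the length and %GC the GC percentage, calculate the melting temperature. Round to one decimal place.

Length n = 28. Scanning the sequence gives G=5, A=12, C=5, T=6.
G+C = 10, so %GC = 10/28 × 100 = 35.714%
Salt term: 16.6 × (-0.435) = -7.221
GC term: 0.41 × 35.714 = 14.643; length term: −675/28 = −24.107
Tm = 81.5 + (-7.221) + 14.643 − 24.107 = 64.815 → 64.8°C

64.8°C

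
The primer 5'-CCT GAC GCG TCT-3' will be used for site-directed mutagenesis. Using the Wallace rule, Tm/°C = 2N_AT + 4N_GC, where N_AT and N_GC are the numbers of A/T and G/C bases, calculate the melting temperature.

40°C

Base counts: G=3, T=3, A=1, C=5
AT pairs contribute 4, GC pairs contribute 8.
Tm = 2×4 + 4×8 = 40°C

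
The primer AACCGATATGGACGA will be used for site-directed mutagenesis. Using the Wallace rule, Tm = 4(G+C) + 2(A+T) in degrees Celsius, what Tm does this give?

44°C

Scanning the sequence gives A=6, T=2, C=3, G=4.
So N_AT = 8 and N_GC = 7.
Tm = 4·7 + 2·8 = 28 + 16 = 44°C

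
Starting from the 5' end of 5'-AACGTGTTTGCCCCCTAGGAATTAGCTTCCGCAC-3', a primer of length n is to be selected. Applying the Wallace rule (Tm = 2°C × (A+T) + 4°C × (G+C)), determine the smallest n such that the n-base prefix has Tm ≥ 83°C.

n = 29

First 28 bases: AACGTGTTTGCCCCCTAGGAATTAGCTT → Tm = 82°C (< 83°C)
First 29 bases: AACGTGTTTGCCCCCTAGGAATTAGCTTC → Tm = 86°C (≥ 83°C)
Since every base adds ≥2°C, Tm only increases with n, so the threshold is first crossed at n = 29.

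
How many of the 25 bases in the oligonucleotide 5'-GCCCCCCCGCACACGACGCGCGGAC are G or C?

T=0, G=7, A=4, C=14
G+C = 7 + 14 = 21

21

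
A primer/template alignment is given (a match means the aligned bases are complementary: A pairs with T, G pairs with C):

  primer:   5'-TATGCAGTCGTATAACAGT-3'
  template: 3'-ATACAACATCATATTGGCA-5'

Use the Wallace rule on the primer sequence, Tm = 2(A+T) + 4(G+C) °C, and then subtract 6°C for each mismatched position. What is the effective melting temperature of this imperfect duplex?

28°C

Primer base counts: A=6, T=6, G=4, C=3 → A+T=12, G+C=7
Perfect-match Tm = 2(12) + 4(7) = 24 + 28 = 52°C
Mismatches (positions where the bases are not complementary): 4 (at positions 5, 6, 9, 17)
Effective Tm = 52 − 4×6 = 52 − 24 = 28°C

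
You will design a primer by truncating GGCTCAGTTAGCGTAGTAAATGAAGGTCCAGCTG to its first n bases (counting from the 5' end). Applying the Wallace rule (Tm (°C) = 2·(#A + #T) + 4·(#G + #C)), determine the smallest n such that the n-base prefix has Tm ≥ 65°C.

n = 23

First 22 bases: GGCTCAGTTAGCGTAGTAAATG → Tm = 64°C (< 65°C)
First 23 bases: GGCTCAGTTAGCGTAGTAAATGA → Tm = 66°C (≥ 65°C)
Each additional base adds 2°C (A/T) or 4°C (G/C), so Tm is non-decreasing in n; n = 23 is the first length to reach 65°C.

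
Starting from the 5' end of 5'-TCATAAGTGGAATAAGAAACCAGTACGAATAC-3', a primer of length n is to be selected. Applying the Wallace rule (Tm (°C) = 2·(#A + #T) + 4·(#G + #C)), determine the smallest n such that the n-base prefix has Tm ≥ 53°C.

n = 21

First 20 bases: TCATAAGTGGAATAAGAAAC → Tm = 52°C (< 53°C)
First 21 bases: TCATAAGTGGAATAAGAAACC → Tm = 56°C (≥ 53°C)
Each additional base adds 2°C (A/T) or 4°C (G/C), so Tm is non-decreasing in n; n = 21 is the first length to reach 53°C.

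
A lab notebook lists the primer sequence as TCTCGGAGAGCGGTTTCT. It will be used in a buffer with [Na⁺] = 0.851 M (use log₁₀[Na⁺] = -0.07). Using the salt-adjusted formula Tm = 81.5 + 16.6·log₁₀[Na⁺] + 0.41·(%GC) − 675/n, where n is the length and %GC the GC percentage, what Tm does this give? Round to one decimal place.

Length n = 18. Counting bases: T=6, C=4, A=2, G=6
G+C = 10, so %GC = 10/18 × 100 = 55.556%
Salt term: 16.6 × (-0.07) = -1.162
GC term: 0.41 × 55.556 = 22.778; length term: −675/18 = −37.5
Tm = 81.5 + (-1.162) + 22.778 − 37.5 = 65.616 → 65.6°C

65.6°C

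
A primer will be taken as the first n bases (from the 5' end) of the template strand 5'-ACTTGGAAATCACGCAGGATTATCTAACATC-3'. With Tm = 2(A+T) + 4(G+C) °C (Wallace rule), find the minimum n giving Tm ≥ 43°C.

n = 15

First 14 bases: ACTTGGAAATCACG → Tm = 40°C (< 43°C)
First 15 bases: ACTTGGAAATCACGC → Tm = 44°C (≥ 43°C)
Since every base adds ≥2°C, Tm only increases with n, so the threshold is first crossed at n = 15.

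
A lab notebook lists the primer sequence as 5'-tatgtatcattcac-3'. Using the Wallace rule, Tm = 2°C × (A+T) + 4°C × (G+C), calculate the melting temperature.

36°C

Scanning the sequence gives A=4, T=6, G=1, C=3.
A+T = 10, G+C = 4
Tm = 2×10 + 4×4 = 36°C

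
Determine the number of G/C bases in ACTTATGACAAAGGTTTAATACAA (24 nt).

6

Base counts: G=3, A=11, T=7, C=3
Total G or C: 3 + 3 = 6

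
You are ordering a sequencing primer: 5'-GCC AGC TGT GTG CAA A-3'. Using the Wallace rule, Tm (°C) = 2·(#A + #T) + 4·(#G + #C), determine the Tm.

Counting bases: T=3, G=5, C=4, A=4
AT pairs contribute 7, GC pairs contribute 9.
Tm = 2(7) + 4(9) = 14 + 36 = 50°C

50°C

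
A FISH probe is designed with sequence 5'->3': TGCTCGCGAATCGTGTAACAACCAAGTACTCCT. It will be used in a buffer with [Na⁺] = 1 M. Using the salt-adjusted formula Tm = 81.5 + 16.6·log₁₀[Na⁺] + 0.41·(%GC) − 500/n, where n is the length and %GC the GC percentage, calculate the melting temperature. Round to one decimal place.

Length n = 33. Counting bases: G=6, C=10, A=9, T=8
G+C = 16, so %GC = 16/33 × 100 = 48.485%
Salt term: 16.6 × (0) = 0
GC term: 0.41 × 48.485 = 19.879; length term: −500/33 = −15.152
Tm = 81.5 + (0) + 19.879 − 15.152 = 86.227 → 86.2°C

86.2°C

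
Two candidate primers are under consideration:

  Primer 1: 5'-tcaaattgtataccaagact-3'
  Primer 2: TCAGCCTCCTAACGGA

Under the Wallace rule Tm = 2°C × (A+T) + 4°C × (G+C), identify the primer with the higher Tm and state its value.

Primer 1: A+T=14, G+C=6 → Tm = 2(14)+4(6) = 52°C
Primer 2: A+T=7, G+C=9 → Tm = 2(7)+4(9) = 50°C
52°C vs 50°C → primer 1 is higher.

Primer 1, 52°C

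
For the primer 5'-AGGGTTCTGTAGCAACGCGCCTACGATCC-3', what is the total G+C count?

Counting bases: C=9, A=6, T=6, G=8
G+C = 8 + 9 = 17

17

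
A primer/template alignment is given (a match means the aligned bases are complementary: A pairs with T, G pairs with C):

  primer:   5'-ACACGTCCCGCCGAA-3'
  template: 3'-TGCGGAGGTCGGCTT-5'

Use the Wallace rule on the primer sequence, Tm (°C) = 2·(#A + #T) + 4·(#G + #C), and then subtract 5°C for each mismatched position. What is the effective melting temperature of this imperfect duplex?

35°C

Primer base counts: A=4, T=1, G=3, C=7 → A+T=5, G+C=10
Perfect-match Tm = 2(5) + 4(10) = 10 + 40 = 50°C
Mismatches (positions where the bases are not complementary): 3 (at positions 3, 5, 9)
Effective Tm = 50 − 3×5 = 50 − 15 = 35°C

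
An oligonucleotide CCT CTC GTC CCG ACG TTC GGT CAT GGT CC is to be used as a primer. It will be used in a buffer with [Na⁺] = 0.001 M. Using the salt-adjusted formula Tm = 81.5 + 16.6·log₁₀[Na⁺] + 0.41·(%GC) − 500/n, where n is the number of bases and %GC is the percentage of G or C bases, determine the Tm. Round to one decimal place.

41.3°C

Length n = 29. Base counts: G=7, A=2, T=8, C=12
G+C = 19, so %GC = 19/29 × 100 = 65.517%
Salt term: 16.6 × (-3) = -49.8
GC term: 0.41 × 65.517 = 26.862; length term: −500/29 = −17.241
Tm = 81.5 + (-49.8) + 26.862 − 17.241 = 41.321 → 41.3°C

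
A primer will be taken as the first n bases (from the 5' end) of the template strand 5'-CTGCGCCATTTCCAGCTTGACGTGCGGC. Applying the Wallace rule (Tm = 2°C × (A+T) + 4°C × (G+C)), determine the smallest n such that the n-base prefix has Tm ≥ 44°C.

n = 14

First 13 bases: CTGCGCCATTTCC → Tm = 42°C (< 44°C)
First 14 bases: CTGCGCCATTTCCA → Tm = 44°C (≥ 44°C)
Each additional base adds 2°C (A/T) or 4°C (G/C), so Tm is non-decreasing in n; n = 14 is the first length to reach 44°C.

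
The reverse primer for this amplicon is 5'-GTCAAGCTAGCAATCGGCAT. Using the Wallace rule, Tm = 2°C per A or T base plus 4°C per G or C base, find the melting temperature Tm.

60°C

G=5, T=4, A=6, C=5
A+T = 10, G+C = 10
Tm = 2(10) + 4(10) = 20 + 40 = 60°C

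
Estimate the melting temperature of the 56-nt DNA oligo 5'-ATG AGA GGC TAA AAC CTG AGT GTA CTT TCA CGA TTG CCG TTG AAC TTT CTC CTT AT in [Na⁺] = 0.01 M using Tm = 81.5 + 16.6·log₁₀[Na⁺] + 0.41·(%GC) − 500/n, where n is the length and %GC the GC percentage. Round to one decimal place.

56.2°C

Length n = 56. Base counts: C=12, G=11, A=14, T=19
G+C = 23, so %GC = 23/56 × 100 = 41.071%
Salt term: 16.6 × (-2) = -33.2
GC term: 0.41 × 41.071 = 16.839; length term: −500/56 = −8.929
Tm = 81.5 + (-33.2) + 16.839 − 8.929 = 56.21 → 56.2°C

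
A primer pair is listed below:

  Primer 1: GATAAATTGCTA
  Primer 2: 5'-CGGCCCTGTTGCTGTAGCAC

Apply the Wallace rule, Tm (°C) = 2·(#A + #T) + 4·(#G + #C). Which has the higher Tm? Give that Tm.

Primer 1: A+T=9, G+C=3 → Tm = 2(9)+4(3) = 30°C
Primer 2: A+T=7, G+C=13 → Tm = 2(7)+4(13) = 66°C
30°C vs 66°C → primer 2 is higher.

Primer 2, 66°C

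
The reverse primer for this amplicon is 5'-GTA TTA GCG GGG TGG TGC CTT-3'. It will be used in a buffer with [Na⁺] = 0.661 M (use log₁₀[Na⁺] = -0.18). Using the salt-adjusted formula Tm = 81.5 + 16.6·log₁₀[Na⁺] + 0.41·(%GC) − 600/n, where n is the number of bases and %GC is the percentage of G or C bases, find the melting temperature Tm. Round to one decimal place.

73.4°C

Length n = 21. T=7, C=3, G=9, A=2
G+C = 12, so %GC = 12/21 × 100 = 57.143%
Salt term: 16.6 × (-0.18) = -2.988
GC term: 0.41 × 57.143 = 23.429; length term: −600/21 = −28.571
Tm = 81.5 + (-2.988) + 23.429 − 28.571 = 73.37 → 73.4°C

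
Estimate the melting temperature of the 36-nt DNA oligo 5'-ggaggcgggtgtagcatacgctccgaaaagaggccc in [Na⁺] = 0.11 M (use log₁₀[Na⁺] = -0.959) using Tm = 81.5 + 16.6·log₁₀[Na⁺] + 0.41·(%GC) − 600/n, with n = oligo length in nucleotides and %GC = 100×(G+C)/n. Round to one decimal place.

Length n = 36. Base counts: A=9, C=9, T=4, G=14
G+C = 23, so %GC = 23/36 × 100 = 63.889%
Salt term: 16.6 × (-0.959) = -15.919
GC term: 0.41 × 63.889 = 26.194; length term: −600/36 = −16.667
Tm = 81.5 + (-15.919) + 26.194 − 16.667 = 75.108 → 75.1°C

75.1°C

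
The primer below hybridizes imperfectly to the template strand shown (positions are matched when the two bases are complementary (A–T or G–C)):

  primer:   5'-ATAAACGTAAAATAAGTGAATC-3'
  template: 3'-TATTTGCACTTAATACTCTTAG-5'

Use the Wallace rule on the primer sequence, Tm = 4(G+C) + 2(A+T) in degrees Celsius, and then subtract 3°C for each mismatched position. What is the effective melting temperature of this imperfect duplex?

Primer base counts: A=12, T=5, G=3, C=2 → A+T=17, G+C=5
Perfect-match Tm = 2(17) + 4(5) = 34 + 20 = 54°C
Mismatches (positions where the bases are not complementary): 4 (at positions 9, 12, 15, 17)
Effective Tm = 54 − 4×3 = 54 − 12 = 42°C

42°C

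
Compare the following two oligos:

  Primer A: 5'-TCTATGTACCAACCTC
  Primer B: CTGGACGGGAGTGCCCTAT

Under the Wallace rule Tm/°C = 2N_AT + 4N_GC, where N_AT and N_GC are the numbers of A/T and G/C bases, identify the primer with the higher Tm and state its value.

Primer B, 62°C

Primer A: A+T=9, G+C=7 → Tm = 2(9)+4(7) = 46°C
Primer B: A+T=7, G+C=12 → Tm = 2(7)+4(12) = 62°C
46°C vs 62°C → primer B is higher.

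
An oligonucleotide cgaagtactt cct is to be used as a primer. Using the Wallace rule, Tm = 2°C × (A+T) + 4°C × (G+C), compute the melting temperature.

38°C

Base counts: T=4, G=2, C=4, A=3
A+T = 7, G+C = 6
Tm = 4·6 + 2·7 = 24 + 14 = 38°C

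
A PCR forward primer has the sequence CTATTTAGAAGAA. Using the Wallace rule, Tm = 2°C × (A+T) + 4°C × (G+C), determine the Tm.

32°C

Base counts: G=2, T=4, C=1, A=6
So N_AT = 10 and N_GC = 3.
Tm = 2(10) + 4(3) = 20 + 12 = 32°C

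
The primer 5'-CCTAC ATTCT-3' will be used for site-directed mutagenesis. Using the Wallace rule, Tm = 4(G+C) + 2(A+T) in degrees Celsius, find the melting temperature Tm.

28°C

Counting bases: T=4, G=0, A=2, C=4
AT pairs contribute 6, GC pairs contribute 4.
Tm = 2×6 + 4×4 = 28°C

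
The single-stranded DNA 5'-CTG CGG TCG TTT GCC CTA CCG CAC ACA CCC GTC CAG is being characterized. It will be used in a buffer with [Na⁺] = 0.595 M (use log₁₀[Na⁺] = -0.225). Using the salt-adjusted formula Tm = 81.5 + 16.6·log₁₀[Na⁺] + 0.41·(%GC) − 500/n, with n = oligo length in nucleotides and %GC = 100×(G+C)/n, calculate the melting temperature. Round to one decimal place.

91.2°C

Length n = 36. Counting bases: T=7, A=5, G=8, C=16
G+C = 24, so %GC = 24/36 × 100 = 66.667%
Salt term: 16.6 × (-0.225) = -3.735
GC term: 0.41 × 66.667 = 27.333; length term: −500/36 = −13.889
Tm = 81.5 + (-3.735) + 27.333 − 13.889 = 91.209 → 91.2°C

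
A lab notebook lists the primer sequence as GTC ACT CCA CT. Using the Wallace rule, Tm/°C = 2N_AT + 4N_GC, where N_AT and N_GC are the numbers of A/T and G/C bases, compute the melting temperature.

34°C

T=3, C=5, A=2, G=1
A+T = 5, G+C = 6
Tm = 2×5 + 4×6 = 34°C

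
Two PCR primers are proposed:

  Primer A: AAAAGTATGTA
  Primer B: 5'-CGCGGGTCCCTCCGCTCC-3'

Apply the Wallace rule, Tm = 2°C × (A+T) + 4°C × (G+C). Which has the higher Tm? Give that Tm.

Primer B, 66°C

Primer A: A+T=9, G+C=2 → Tm = 2(9)+4(2) = 26°C
Primer B: A+T=3, G+C=15 → Tm = 2(3)+4(15) = 66°C
26°C vs 66°C → primer B is higher.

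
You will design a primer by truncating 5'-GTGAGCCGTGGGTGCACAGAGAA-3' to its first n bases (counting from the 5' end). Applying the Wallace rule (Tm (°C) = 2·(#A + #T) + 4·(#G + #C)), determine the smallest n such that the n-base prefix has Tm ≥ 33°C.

First 9 bases: GTGAGCCGT → Tm = 30°C (< 33°C)
First 10 bases: GTGAGCCGTG → Tm = 34°C (≥ 33°C)
Each additional base adds 2°C (A/T) or 4°C (G/C), so Tm is non-decreasing in n; n = 10 is the first length to reach 33°C.

n = 10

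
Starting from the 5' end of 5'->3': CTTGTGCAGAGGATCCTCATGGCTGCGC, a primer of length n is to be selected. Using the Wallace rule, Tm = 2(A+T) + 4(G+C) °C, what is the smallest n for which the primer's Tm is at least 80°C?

n = 26

First 25 bases: CTTGTGCAGAGGATCCTCATGGCTG → Tm = 78°C (< 80°C)
First 26 bases: CTTGTGCAGAGGATCCTCATGGCTGC → Tm = 82°C (≥ 80°C)
Since every base adds ≥2°C, Tm only increases with n, so the threshold is first crossed at n = 26.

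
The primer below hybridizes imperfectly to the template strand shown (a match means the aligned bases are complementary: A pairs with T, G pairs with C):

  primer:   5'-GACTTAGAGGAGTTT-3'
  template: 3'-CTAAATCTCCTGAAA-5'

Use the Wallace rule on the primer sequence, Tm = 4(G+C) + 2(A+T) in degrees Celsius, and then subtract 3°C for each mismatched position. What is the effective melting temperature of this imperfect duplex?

Primer base counts: A=4, T=5, G=5, C=1 → A+T=9, G+C=6
Perfect-match Tm = 2(9) + 4(6) = 18 + 24 = 42°C
Mismatches (positions where the bases are not complementary): 2 (at positions 3, 12)
Effective Tm = 42 − 2×3 = 42 − 6 = 36°C

36°C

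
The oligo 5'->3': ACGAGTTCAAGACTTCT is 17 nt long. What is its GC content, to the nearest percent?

Base counts: A=5, C=4, G=3, T=5
G+C = 3 + 4 = 7 out of 17 bases
%GC = 7/17 × 100 = 41.18% ≈ 41%

41%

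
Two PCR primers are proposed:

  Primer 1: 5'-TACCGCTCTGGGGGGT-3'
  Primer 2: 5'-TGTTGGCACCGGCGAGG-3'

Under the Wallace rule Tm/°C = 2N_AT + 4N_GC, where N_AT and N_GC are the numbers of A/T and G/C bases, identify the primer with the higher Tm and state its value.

Primer 2, 58°C

Primer 1: A+T=5, G+C=11 → Tm = 2(5)+4(11) = 54°C
Primer 2: A+T=5, G+C=12 → Tm = 2(5)+4(12) = 58°C
54°C vs 58°C → primer 2 is higher.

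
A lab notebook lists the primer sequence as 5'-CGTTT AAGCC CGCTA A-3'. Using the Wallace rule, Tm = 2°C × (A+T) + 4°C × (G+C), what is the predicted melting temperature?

Counting bases: A=4, G=3, C=5, T=4
AT pairs contribute 8, GC pairs contribute 8.
Tm = 4·8 + 2·8 = 32 + 16 = 48°C

48°C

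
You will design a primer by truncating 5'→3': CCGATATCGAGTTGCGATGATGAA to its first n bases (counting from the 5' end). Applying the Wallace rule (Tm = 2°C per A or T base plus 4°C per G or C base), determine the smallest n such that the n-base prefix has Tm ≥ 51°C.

First 16 bases: CCGATATCGAGTTGCG → Tm = 50°C (< 51°C)
First 17 bases: CCGATATCGAGTTGCGA → Tm = 52°C (≥ 51°C)
Since every base adds ≥2°C, Tm only increases with n, so the threshold is first crossed at n = 17.

n = 17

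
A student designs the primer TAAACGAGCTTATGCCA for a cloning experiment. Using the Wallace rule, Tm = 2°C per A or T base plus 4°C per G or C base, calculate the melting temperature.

Base counts: A=6, T=4, G=3, C=4
A+T = 10, G+C = 7
Tm = 4·7 + 2·10 = 28 + 20 = 48°C

48°C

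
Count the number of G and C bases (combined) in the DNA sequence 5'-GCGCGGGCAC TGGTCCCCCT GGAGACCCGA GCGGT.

A=4, T=4, G=14, C=13
G+C = 14 + 13 = 27

27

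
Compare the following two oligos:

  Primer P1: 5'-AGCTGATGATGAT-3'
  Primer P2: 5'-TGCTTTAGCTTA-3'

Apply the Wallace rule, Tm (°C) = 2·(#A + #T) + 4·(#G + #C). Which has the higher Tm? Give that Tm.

Primer P1, 36°C

Primer P1: A+T=8, G+C=5 → Tm = 2(8)+4(5) = 36°C
Primer P2: A+T=8, G+C=4 → Tm = 2(8)+4(4) = 32°C
36°C vs 32°C → primer P1 is higher.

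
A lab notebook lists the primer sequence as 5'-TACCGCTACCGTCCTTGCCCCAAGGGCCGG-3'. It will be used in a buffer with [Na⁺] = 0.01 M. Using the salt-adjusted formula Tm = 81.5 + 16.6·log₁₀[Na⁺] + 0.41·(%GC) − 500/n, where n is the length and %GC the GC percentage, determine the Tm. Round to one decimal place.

60.3°C

Length n = 30. Base counts: A=4, C=13, T=5, G=8
G+C = 21, so %GC = 21/30 × 100 = 70%
Salt term: 16.6 × (-2) = -33.2
GC term: 0.41 × 70 = 28.7; length term: −500/30 = −16.667
Tm = 81.5 + (-33.2) + 28.7 − 16.667 = 60.333 → 60.3°C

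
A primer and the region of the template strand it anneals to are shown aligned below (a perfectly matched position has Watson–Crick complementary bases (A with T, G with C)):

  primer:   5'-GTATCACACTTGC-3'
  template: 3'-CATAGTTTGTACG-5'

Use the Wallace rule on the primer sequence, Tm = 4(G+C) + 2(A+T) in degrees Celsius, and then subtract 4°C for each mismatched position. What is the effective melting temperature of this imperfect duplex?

30°C

Primer base counts: A=3, T=4, G=2, C=4 → A+T=7, G+C=6
Perfect-match Tm = 2(7) + 4(6) = 14 + 24 = 38°C
Mismatches (positions where the bases are not complementary): 2 (at positions 7, 10)
Effective Tm = 38 − 2×4 = 38 − 8 = 30°C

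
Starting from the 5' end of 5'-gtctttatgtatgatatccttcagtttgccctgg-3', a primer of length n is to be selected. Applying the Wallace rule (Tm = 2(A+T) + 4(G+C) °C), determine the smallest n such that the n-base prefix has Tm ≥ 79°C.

n = 30

First 29 bases: GTCTTTATGTATGATATCCTTCAGTTTGC → Tm = 78°C (< 79°C)
First 30 bases: GTCTTTATGTATGATATCCTTCAGTTTGCC → Tm = 82°C (≥ 79°C)
Since every base adds ≥2°C, Tm only increases with n, so the threshold is first crossed at n = 30.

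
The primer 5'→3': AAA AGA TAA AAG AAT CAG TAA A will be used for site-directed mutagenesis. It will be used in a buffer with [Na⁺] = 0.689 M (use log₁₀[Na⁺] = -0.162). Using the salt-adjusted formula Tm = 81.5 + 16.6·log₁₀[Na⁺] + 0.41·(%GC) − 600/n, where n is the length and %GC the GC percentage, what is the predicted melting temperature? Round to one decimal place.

Length n = 22. Scanning the sequence gives C=1, G=3, A=15, T=3.
G+C = 4, so %GC = 4/22 × 100 = 18.182%
Salt term: 16.6 × (-0.162) = -2.689
GC term: 0.41 × 18.182 = 7.455; length term: −600/22 = −27.273
Tm = 81.5 + (-2.689) + 7.455 − 27.273 = 58.993 → 59.0°C

59.0°C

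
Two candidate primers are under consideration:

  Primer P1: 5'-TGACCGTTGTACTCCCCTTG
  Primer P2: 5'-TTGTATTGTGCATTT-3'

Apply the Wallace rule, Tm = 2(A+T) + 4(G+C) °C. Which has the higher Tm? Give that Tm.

Primer P1: A+T=9, G+C=11 → Tm = 2(9)+4(11) = 62°C
Primer P2: A+T=11, G+C=4 → Tm = 2(11)+4(4) = 38°C
62°C vs 38°C → primer P1 is higher.

Primer P1, 62°C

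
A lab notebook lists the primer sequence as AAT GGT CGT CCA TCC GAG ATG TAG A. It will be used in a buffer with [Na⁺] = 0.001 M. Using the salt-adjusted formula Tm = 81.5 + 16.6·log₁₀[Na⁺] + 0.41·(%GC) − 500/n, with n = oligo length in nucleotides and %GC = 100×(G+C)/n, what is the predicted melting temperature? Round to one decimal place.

31.4°C

Length n = 25. T=6, C=5, A=7, G=7
G+C = 12, so %GC = 12/25 × 100 = 48%
Salt term: 16.6 × (-3) = -49.8
GC term: 0.41 × 48 = 19.68; length term: −500/25 = −20
Tm = 81.5 + (-49.8) + 19.68 − 20 = 31.38 → 31.4°C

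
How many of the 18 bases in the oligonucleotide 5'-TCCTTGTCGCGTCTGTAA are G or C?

Counting bases: C=5, T=7, A=2, G=4
Total G or C: 4 + 5 = 9

9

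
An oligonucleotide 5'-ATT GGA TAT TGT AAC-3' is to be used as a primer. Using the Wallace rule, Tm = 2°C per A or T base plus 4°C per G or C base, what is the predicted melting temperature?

38°C

Counting bases: C=1, G=3, T=6, A=5
AT pairs contribute 11, GC pairs contribute 4.
Tm = 2×11 + 4×4 = 38°C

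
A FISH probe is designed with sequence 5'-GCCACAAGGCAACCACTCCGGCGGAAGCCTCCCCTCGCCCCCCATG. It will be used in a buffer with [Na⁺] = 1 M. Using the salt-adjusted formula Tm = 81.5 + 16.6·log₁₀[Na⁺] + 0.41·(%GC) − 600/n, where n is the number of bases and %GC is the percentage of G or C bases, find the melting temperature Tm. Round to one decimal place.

97.9°C

Length n = 46. Base counts: G=10, C=23, A=9, T=4
G+C = 33, so %GC = 33/46 × 100 = 71.739%
Salt term: 16.6 × (0) = 0
GC term: 0.41 × 71.739 = 29.413; length term: −600/46 = −13.043
Tm = 81.5 + (0) + 29.413 − 13.043 = 97.87 → 97.9°C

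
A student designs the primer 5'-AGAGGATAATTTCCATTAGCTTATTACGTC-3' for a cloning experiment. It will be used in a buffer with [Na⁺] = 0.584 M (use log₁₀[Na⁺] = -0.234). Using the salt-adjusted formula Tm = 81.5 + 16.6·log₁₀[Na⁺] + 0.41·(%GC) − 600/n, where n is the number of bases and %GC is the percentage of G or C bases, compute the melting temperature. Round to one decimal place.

71.3°C

Length n = 30. Base counts: A=9, G=5, T=11, C=5
G+C = 10, so %GC = 10/30 × 100 = 33.333%
Salt term: 16.6 × (-0.234) = -3.884
GC term: 0.41 × 33.333 = 13.667; length term: −600/30 = −20
Tm = 81.5 + (-3.884) + 13.667 − 20 = 71.283 → 71.3°C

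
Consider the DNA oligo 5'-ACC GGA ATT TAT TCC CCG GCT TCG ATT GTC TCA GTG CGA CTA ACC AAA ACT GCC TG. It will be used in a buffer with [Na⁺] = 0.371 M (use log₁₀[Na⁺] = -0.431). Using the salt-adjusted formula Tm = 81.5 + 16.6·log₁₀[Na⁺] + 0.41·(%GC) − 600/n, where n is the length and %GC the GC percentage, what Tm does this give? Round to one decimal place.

Length n = 56. Base counts: C=17, G=11, T=15, A=13
G+C = 28, so %GC = 28/56 × 100 = 50%
Salt term: 16.6 × (-0.431) = -7.155
GC term: 0.41 × 50 = 20.5; length term: −600/56 = −10.714
Tm = 81.5 + (-7.155) + 20.5 − 10.714 = 84.131 → 84.1°C

84.1°C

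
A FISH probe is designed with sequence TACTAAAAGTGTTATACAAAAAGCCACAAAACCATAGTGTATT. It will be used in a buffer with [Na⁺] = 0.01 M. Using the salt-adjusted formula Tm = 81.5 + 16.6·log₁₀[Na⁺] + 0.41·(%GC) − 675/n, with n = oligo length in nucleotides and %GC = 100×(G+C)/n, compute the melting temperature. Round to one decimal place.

Length n = 43. Base counts: T=11, A=20, C=7, G=5
G+C = 12, so %GC = 12/43 × 100 = 27.907%
Salt term: 16.6 × (-2) = -33.2
GC term: 0.41 × 27.907 = 11.442; length term: −675/43 = −15.698
Tm = 81.5 + (-33.2) + 11.442 − 15.698 = 44.044 → 44.0°C

44.0°C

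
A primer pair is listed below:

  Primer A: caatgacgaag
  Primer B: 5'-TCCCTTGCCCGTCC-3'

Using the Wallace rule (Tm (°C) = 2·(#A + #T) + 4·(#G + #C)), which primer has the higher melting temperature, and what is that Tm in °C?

Primer B, 48°C

Primer A: A+T=6, G+C=5 → Tm = 2(6)+4(5) = 32°C
Primer B: A+T=4, G+C=10 → Tm = 2(4)+4(10) = 48°C
32°C vs 48°C → primer B is higher.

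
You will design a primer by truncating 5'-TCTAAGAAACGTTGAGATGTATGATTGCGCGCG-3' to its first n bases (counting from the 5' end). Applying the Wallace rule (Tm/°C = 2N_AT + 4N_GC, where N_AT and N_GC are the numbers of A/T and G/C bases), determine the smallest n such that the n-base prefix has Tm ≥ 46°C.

n = 17

First 16 bases: TCTAAGAAACGTTGAG → Tm = 44°C (< 46°C)
First 17 bases: TCTAAGAAACGTTGAGA → Tm = 46°C (≥ 46°C)
Each additional base adds 2°C (A/T) or 4°C (G/C), so Tm is non-decreasing in n; n = 17 is the first length to reach 46°C.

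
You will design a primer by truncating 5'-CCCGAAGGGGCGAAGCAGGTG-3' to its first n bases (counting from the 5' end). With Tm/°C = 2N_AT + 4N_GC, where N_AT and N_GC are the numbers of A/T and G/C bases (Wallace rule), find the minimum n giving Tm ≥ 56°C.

First 15 bases: CCCGAAGGGGCGAAG → Tm = 52°C (< 56°C)
First 16 bases: CCCGAAGGGGCGAAGC → Tm = 56°C (≥ 56°C)
Each additional base adds 2°C (A/T) or 4°C (G/C), so Tm is non-decreasing in n; n = 16 is the first length to reach 56°C.

n = 16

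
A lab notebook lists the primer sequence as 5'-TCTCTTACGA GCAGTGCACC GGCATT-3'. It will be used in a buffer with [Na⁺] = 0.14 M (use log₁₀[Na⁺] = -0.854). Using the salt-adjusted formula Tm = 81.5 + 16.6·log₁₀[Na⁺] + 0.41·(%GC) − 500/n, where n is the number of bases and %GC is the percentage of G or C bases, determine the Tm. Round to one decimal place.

Length n = 26. Scanning the sequence gives C=8, A=5, T=7, G=6.
G+C = 14, so %GC = 14/26 × 100 = 53.846%
Salt term: 16.6 × (-0.854) = -14.176
GC term: 0.41 × 53.846 = 22.077; length term: −500/26 = −19.231
Tm = 81.5 + (-14.176) + 22.077 − 19.231 = 70.17 → 70.2°C

70.2°C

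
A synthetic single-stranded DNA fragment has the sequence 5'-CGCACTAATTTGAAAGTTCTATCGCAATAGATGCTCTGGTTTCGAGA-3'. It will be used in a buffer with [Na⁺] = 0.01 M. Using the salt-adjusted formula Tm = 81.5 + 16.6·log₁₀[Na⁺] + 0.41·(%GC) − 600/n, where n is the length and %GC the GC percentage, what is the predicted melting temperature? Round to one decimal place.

52.1°C

Length n = 47. Scanning the sequence gives T=15, C=9, A=13, G=10.
G+C = 19, so %GC = 19/47 × 100 = 40.426%
Salt term: 16.6 × (-2) = -33.2
GC term: 0.41 × 40.426 = 16.575; length term: −600/47 = −12.766
Tm = 81.5 + (-33.2) + 16.575 − 12.766 = 52.109 → 52.1°C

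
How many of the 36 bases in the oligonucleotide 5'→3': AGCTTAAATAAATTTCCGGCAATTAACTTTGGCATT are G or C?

Counting bases: T=13, A=12, G=5, C=6
Total G or C: 5 + 6 = 11

11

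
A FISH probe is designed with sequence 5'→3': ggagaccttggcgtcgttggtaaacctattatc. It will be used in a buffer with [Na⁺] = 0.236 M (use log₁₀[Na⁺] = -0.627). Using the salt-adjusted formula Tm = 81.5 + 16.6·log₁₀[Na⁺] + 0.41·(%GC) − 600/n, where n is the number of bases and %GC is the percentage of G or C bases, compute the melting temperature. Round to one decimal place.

72.8°C

Length n = 33. Base counts: T=10, G=9, A=7, C=7
G+C = 16, so %GC = 16/33 × 100 = 48.485%
Salt term: 16.6 × (-0.627) = -10.408
GC term: 0.41 × 48.485 = 19.879; length term: −600/33 = −18.182
Tm = 81.5 + (-10.408) + 19.879 − 18.182 = 72.789 → 72.8°C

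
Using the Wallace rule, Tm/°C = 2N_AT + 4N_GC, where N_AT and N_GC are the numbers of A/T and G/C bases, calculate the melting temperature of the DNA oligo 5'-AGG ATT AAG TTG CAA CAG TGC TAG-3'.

68°C

A=8, G=7, C=3, T=6
So N_AT = 14 and N_GC = 10.
Tm = 4·10 + 2·14 = 40 + 28 = 68°C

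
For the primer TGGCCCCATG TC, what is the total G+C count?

8

Base counts: C=5, T=3, G=3, A=1
Total G or C: 3 + 5 = 8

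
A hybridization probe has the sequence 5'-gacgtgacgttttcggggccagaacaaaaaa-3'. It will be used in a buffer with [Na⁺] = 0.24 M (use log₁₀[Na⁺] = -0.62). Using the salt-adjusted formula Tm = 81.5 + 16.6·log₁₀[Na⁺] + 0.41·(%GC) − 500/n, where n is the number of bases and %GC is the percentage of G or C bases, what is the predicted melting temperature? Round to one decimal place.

74.9°C

Length n = 31. Scanning the sequence gives T=5, A=11, G=9, C=6.
G+C = 15, so %GC = 15/31 × 100 = 48.387%
Salt term: 16.6 × (-0.62) = -10.292
GC term: 0.41 × 48.387 = 19.839; length term: −500/31 = −16.129
Tm = 81.5 + (-10.292) + 19.839 − 16.129 = 74.918 → 74.9°C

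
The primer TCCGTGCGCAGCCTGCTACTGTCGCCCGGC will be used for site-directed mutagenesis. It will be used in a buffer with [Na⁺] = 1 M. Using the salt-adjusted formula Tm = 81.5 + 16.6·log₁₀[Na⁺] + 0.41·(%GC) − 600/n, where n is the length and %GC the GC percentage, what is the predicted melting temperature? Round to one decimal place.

91.6°C

Length n = 30. Counting bases: C=13, T=6, A=2, G=9
G+C = 22, so %GC = 22/30 × 100 = 73.333%
Salt term: 16.6 × (0) = 0
GC term: 0.41 × 73.333 = 30.067; length term: −600/30 = −20
Tm = 81.5 + (0) + 30.067 − 20 = 91.567 → 91.6°C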